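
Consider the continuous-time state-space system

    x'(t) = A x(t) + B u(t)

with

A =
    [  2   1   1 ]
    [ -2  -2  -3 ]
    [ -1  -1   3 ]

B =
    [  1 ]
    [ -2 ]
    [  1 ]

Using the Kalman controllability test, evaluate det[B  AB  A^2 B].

AB = [[1], [-1], [4]]
A^2B = [[5], [-12], [12]]
Controllability matrix C = [B  AB  A^2B] = [[1, 1, 5], [-2, -1, -12], [1, 4, 12]]
Expanding along the first row, det(C) = 1·((-1)·12 - (-12)·4) - 1·((-2)·12 - (-12)·1) + 5·((-2)·4 - (-1)·1) = 1·36 - 1·(-12) + 5·(-7) = 13
Since det(C) ≠ 0, rank(C) = 3 and the system is completely controllable.

13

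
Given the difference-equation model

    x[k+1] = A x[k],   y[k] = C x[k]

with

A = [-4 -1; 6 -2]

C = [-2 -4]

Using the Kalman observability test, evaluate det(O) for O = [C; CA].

CA = [[-16, 10]]
Observability matrix O = [C; CA] = [[-2, -4], [-16, 10]]
det(O) = (-2)·10 - (-4)·(-16) = -20 - 64 = -84
Since det(O) ≠ 0, rank(O) = 2 and the system is completely observable.

-84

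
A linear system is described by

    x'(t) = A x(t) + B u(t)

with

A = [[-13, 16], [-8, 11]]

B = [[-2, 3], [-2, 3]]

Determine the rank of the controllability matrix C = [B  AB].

1

AB = [[-6, 9], [-6, 9]]
Controllability matrix C = [B  AB] = [[-2, 3, -6, 9], [-2, 3, -6, 9]]
Every column of C is a scalar multiple of column 1 = [-2, -2] (multipliers 1, -3/2, 3, -9/2), so the columns span a one-dimensional space.
C ≠ 0, hence rank(C) = 1.
rank(C) = 1 < n = 2, so the pair (A, B) is not completely controllable.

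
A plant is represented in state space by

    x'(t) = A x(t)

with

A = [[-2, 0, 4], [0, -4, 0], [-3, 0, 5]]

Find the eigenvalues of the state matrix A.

det(sI - A) = s^3 - (tr A)s^2 + (M11 + M22 + M33)s - det A, where Mii is the 2×2 principal minor of A obtained by deleting row i and column i.
tr A = (-2) + (-4) + 5 = -1; M11 = (-4)·5 - 0·0 = -20 - 0 = -20; M22 = (-2)·5 - 4·(-3) = -10 - (-12) = 2; M33 = (-2)·(-4) - 0·0 = 8 - 0 = 8; sum of minors = -10.
det A = (-2)·((-4)·5 - 0·0) - 0·(0·5 - 0·(-3)) + 4·(0·0 - (-4)·(-3)) = (-2)·(-20) - 0·0 + 4·(-12) = -8.
So p(s) = det(sI - A) = s^3 + s^2 - 10s + 8.
Rational-root test: any integer root divides 8. Testing small divisors, s = 1 works: p(1) = 1 + 1 + (-10) + 8 = 0, so (s - 1) is a factor.
Dividing, p(s) = (s - 1)(s^2 + 2s - 8).
Factor s^2 + 2s - 8: two numbers with sum -2 and product -8 are 2 and -4, so s^2 + 2s - 8 = (s - 2)(s + 4).
Hence p(s) = (s - 2) (s - 1) (s + 4), with roots -4, 1, 2.
At least one eigenvalue has non-negative real part, so the system is not asymptotically stable.

-4, 1, 2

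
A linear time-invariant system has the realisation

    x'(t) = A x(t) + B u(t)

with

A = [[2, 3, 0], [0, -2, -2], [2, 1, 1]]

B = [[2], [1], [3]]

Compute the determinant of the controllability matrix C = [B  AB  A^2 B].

AB = [[7], [-8], [8]]
A^2B = [[-10], [0], [14]]
Controllability matrix C = [B  AB  A^2B] = [[2, 7, -10], [1, -8, 0], [3, 8, 14]]
Expanding along the first row, det(C) = 2·((-8)·14 - 0·8) - 7·(1·14 - 0·3) + (-10)·(1·8 - (-8)·3) = 2·(-112) - 7·14 + (-10)·32 = -642
Since det(C) ≠ 0, rank(C) = 3 and the system is completely controllable.

-642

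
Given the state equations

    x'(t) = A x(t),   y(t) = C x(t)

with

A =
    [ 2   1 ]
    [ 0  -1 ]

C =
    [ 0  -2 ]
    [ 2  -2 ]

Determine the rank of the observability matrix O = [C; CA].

CA = [[0, 2], [4, 4]]
Observability matrix O = [C; CA] = [[0, -2], [2, -2], [0, 2], [4, 4]]
Take the 2×2 submatrix of O formed by rows 1, 2: [[0, -2], [2, -2]]. Its determinant is 0·(-2) - (-2)·2 = 0 - (-4) = 4 ≠ 0.
So rank(O) ≥ 2; since O has 2 columns, rank(O) = 2.
rank(O) = 2 = n, so the pair (A, C) is completely observable.

2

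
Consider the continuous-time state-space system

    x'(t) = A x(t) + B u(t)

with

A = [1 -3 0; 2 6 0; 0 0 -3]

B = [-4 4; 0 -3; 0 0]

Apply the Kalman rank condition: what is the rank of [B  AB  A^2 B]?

AB = [[-4, 13], [-8, -10], [0, 0]]
A^2B = [[20, 43], [-56, -34], [0, 0]]
Controllability matrix C = [B  AB  A^2B] = [[-4, 4, -4, 13, 20, 43], [0, -3, -8, -10, -56, -34], [0, 0, 0, 0, 0, 0]]
Row 3 of C is identically zero, so rank(C) ≤ 2.
The 2×2 minor from rows 1, 2, columns 1, 2 is (-4)·(-3) - 4·0 = 12 - 0 = 12 ≠ 0, so rank(C) = 2.
rank(C) = 2 < n = 3, so the pair (A, B) is not completely controllable.

2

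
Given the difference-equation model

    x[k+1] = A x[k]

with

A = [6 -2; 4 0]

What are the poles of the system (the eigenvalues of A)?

2, 4

det(zI - A) = z^2 - (tr A)z + det A, with tr A = 6 + 0 = 6 and det A = 6·0 - (-2)·4 = 0 - (-8) = 8.
So p(z) = det(zI - A) = z^2 - 6z + 8.
Factor z^2 - 6z + 8: two numbers with sum 6 and product 8 are 4 and 2, so z^2 - 6z + 8 = (z - 4)(z - 2).
Hence p(z) = (z - 4) (z - 2), with roots 2, 4.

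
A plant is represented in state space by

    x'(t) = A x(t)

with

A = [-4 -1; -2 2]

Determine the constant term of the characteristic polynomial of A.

-10

For a 2×2 matrix, det(sI - A) = s^2 - (tr A)s + det A.
tr A = -2, det A = -10.
So p(s) = s^2 + 2s - 10.
The constant term is -10.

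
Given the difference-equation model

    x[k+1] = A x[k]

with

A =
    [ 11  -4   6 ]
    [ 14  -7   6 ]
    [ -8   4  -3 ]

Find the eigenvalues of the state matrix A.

-3, 1, 3

det(zI - A) = z^3 - (tr A)z^2 + (M11 + M22 + M33)z - det A, where Mii is the 2×2 principal minor of A obtained by deleting row i and column i.
tr A = 11 + (-7) + (-3) = 1; M11 = (-7)·(-3) - 6·4 = 21 - 24 = -3; M22 = 11·(-3) - 6·(-8) = -33 - (-48) = 15; M33 = 11·(-7) - (-4)·14 = -77 - (-56) = -21; sum of minors = -9.
det A = 11·((-7)·(-3) - 6·4) - (-4)·(14·(-3) - 6·(-8)) + 6·(14·4 - (-7)·(-8)) = 11·(-3) - (-4)·6 + 6·0 = -9.
So p(z) = det(zI - A) = z^3 - z^2 - 9z + 9.
Rational-root test: any integer root divides 9. Testing small divisors, z = 1 works: p(1) = 1 + (-1) + (-9) + 9 = 0, so (z - 1) is a factor.
Dividing, p(z) = (z - 1)(z^2 - 9).
Factor z^2 - 9: two numbers with sum 0 and product -9 are 3 and -3, so z^2 - 9 = (z - 3)(z + 3).
Hence p(z) = (z - 3) (z - 1) (z + 3), with roots -3, 1, 3.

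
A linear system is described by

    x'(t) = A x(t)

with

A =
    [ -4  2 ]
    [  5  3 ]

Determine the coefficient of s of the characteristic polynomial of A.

1

For a 2×2 matrix, det(sI - A) = s^2 - (tr A)s + det A.
tr A = -1, det A = -22.
So p(s) = s^2 + s - 22.
The coefficient of s is 1.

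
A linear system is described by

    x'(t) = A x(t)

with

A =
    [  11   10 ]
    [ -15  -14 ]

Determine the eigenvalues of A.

-4, 1

det(sI - A) = s^2 - (tr A)s + det A, with tr A = 11 + (-14) = -3 and det A = 11·(-14) - 10·(-15) = -154 - (-150) = -4.
So p(s) = det(sI - A) = s^2 + 3s - 4.
Factor s^2 + 3s - 4: two numbers with sum -3 and product -4 are 1 and -4, so s^2 + 3s - 4 = (s - 1)(s + 4).
Hence p(s) = (s - 1) (s + 4), with roots -4, 1.
At least one eigenvalue has non-negative real part, so the system is not asymptotically stable.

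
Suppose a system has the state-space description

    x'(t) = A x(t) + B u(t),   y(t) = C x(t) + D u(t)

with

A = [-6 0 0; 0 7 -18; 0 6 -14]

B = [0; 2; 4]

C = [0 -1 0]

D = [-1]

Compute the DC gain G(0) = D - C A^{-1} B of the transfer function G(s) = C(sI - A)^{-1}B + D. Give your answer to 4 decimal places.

G(0) = C(-A)^{-1}B + D = -C A^{-1} B + D.
det A = -60, so A^{-1} = (1/-60)·adj(A) = [[-1/6, 0, 0], [0, -7/5, 9/5], [0, -3/5, 7/10]]
A^{-1} B = [0, 22/5, 8/5]^T
C A^{-1} B = -22/5
G(0) = D - C A^{-1} B = -1 - (-22/5) = 17/5 ≈ 3.4000

3.4000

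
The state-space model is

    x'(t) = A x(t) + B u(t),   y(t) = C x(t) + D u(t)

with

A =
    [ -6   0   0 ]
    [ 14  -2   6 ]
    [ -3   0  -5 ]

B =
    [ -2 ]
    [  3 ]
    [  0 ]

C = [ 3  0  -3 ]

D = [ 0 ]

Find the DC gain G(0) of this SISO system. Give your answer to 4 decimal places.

G(0) = C(-A)^{-1}B + D = -C A^{-1} B + D.
det A = -60, so A^{-1} = (1/-60)·adj(A) = [[-1/6, 0, 0], [-13/15, -1/2, -3/5], [1/10, 0, -1/5]]
A^{-1} B = [1/3, 7/30, -1/5]^T
C A^{-1} B = 8/5
G(0) = D - C A^{-1} B = 0 - (8/5) = -8/5 ≈ -1.6000

-1.6000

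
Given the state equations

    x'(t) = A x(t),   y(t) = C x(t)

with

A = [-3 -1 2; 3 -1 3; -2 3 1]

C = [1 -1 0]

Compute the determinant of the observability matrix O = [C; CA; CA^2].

101

CA = [[-6, 0, -1]]
CA^2 = [[20, 3, -13]]
Observability matrix O = [C; CA; CA^2] = [[1, -1, 0], [-6, 0, -1], [20, 3, -13]]
Expanding along the first row, det(O) = 1·(0·(-13) - (-1)·3) - (-1)·((-6)·(-13) - (-1)·20) + 0·((-6)·3 - 0·20) = 1·3 - (-1)·98 + 0·(-18) = 101
Since det(O) ≠ 0, rank(O) = 3 and the system is completely observable.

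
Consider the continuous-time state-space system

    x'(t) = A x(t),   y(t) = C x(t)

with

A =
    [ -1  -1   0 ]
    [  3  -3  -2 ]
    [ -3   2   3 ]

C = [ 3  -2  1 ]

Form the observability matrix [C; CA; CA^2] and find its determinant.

-576

CA = [[-12, 5, 7]]
CA^2 = [[6, 11, 11]]
Observability matrix O = [C; CA; CA^2] = [[3, -2, 1], [-12, 5, 7], [6, 11, 11]]
Expanding along the first row, det(O) = 3·(5·11 - 7·11) - (-2)·((-12)·11 - 7·6) + 1·((-12)·11 - 5·6) = 3·(-22) - (-2)·(-174) + 1·(-162) = -576
Since det(O) ≠ 0, rank(O) = 3 and the system is completely observable.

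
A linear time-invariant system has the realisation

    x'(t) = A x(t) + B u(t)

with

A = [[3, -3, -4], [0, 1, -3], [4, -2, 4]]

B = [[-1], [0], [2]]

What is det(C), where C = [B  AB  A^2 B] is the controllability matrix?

AB = [[-11], [-6], [4]]
A^2B = [[-31], [-18], [-16]]
Controllability matrix C = [B  AB  A^2B] = [[-1, -11, -31], [0, -6, -18], [2, 4, -16]]
Expanding along the first row, det(C) = (-1)·((-6)·(-16) - (-18)·4) - (-11)·(0·(-16) - (-18)·2) + (-31)·(0·4 - (-6)·2) = (-1)·168 - (-11)·36 + (-31)·12 = -144
Since det(C) ≠ 0, rank(C) = 3 and the system is completely controllable.

-144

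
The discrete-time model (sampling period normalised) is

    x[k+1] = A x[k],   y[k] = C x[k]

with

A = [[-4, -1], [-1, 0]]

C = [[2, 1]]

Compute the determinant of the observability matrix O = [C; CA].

5

CA = [[-9, -2]]
Observability matrix O = [C; CA] = [[2, 1], [-9, -2]]
det(O) = 2·(-2) - 1·(-9) = -4 - (-9) = 5
Since det(O) ≠ 0, rank(O) = 2 and the system is completely observable.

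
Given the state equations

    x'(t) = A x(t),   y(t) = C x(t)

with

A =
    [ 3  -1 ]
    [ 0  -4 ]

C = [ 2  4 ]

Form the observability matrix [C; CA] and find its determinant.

-60

CA = [[6, -18]]
Observability matrix O = [C; CA] = [[2, 4], [6, -18]]
det(O) = 2·(-18) - 4·6 = -36 - 24 = -60
Since det(O) ≠ 0, rank(O) = 2 and the system is completely observable.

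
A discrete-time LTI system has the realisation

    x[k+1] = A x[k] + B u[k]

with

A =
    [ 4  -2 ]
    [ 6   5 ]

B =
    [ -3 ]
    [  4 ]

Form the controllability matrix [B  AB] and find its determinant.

AB = [[-20], [2]]
Controllability matrix C = [B  AB] = [[-3, -20], [4, 2]]
det(C) = (-3)·2 - (-20)·4 = -6 - (-80) = 74
Since det(C) ≠ 0, rank(C) = 2 and the system is completely controllable.

74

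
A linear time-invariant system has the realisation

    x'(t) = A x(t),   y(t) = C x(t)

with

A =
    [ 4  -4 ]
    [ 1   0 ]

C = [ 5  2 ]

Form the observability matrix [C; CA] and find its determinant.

CA = [[22, -20]]
Observability matrix O = [C; CA] = [[5, 2], [22, -20]]
det(O) = 5·(-20) - 2·22 = -100 - 44 = -144
Since det(O) ≠ 0, rank(O) = 2 and the system is completely observable.

-144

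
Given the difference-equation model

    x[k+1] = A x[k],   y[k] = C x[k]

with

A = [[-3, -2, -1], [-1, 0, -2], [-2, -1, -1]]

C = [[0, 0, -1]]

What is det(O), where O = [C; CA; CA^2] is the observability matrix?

CA = [[2, 1, 1]]
CA^2 = [[-9, -5, -5]]
Observability matrix O = [C; CA; CA^2] = [[0, 0, -1], [2, 1, 1], [-9, -5, -5]]
Expanding along the first row, det(O) = 0·(1·(-5) - 1·(-5)) - 0·(2·(-5) - 1·(-9)) + (-1)·(2·(-5) - 1·(-9)) = 0·0 - 0·(-1) + (-1)·(-1) = 1
Since det(O) ≠ 0, rank(O) = 3 and the system is completely observable.

1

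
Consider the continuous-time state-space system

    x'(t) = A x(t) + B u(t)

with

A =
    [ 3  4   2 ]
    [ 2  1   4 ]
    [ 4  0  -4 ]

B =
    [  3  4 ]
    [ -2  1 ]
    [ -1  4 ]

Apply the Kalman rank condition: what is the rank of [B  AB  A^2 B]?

3

AB = [[-1, 24], [0, 25], [16, 0]]
A^2B = [[29, 172], [62, 73], [-68, 96]]
Controllability matrix C = [B  AB  A^2B] = [[3, 4, -1, 24, 29, 172], [-2, 1, 0, 25, 62, 73], [-1, 4, 16, 0, -68, 96]]
Take the 3×3 submatrix of C formed by columns 1, 2, 3: [[3, 4, -1], [-2, 1, 0], [-1, 4, 16]]. Its determinant is 3·(1·16 - 0·4) - 4·((-2)·16 - 0·(-1)) + (-1)·((-2)·4 - 1·(-1)) = 3·16 - 4·(-32) + (-1)·(-7) = 183 ≠ 0.
So rank(C) ≥ 3; since C has 3 rows, rank(C) = 3.
rank(C) = 3 = n, so the pair (A, B) is completely controllable.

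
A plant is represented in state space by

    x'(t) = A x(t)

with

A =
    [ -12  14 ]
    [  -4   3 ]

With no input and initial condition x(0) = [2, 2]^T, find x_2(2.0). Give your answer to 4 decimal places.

0.0024

det(sI - A) = s^2 - (tr A)s + det A, with tr A = (-12) + 3 = -9 and det A = (-12)·3 - 14·(-4) = -36 - (-56) = 20.
So p(s) = det(sI - A) = s^2 + 9s + 20.
Factor s^2 + 9s + 20: two numbers with sum -9 and product 20 are -4 and -5, so s^2 + 9s + 20 = (s + 4)(s + 5).
Hence p(s) = (s + 4) (s + 5), with roots -5, -4.
The eigenvalues -5, -4 are distinct and real, so A is diagonalisable and x(t) = e^{At} x(0) = V diag(e^{λ_i t}) V^{-1} x(0), where the columns of V are the eigenvectors.
λ = -5: A - (-5)I = [[-7, 14], [-4, 8]]. Row 1 gives (-7)·v1 + 14·v2 = 0, so take v_1 = [2, 1]^T.
λ = -4: A - (-4)I = [[-8, 14], [-4, 7]]. Row 1 gives (-8)·v1 + 14·v2 = 0, so take v_2 = [-7, -4]^T.
V = [v_1 v_2] = [[2, -7], [1, -4]] has det V = -1, so V^{-1} = adj(V)/det V = [[4, -7], [1, -2]].
Modal coordinates z(0) = V^{-1} x(0): 4·2 + (-7)·2 = -6; 1·2 + (-2)·2 = -2; so z(0) = [-6, -2]^T.
x_2(t) = Σ_i (v_i)_2 · z_i(0) · e^{λ_i t} (row 2 of V times the modal terms).
x_2(2.0) = 1·(-6)·e^{-5·2.0} + (-4)·(-2)·e^{-4·2.0} = (-6)·0.000045 + 8·0.000335 = 0.0024.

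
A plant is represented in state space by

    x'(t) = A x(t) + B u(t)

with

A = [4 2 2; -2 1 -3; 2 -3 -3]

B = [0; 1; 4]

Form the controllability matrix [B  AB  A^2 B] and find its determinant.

-768

AB = [[10], [-11], [-15]]
A^2B = [[-12], [14], [98]]
Controllability matrix C = [B  AB  A^2B] = [[0, 10, -12], [1, -11, 14], [4, -15, 98]]
Expanding along the first row, det(C) = 0·((-11)·98 - 14·(-15)) - 10·(1·98 - 14·4) + (-12)·(1·(-15) - (-11)·4) = 0·(-868) - 10·42 + (-12)·29 = -768
Since det(C) ≠ 0, rank(C) = 3 and the system is completely controllable.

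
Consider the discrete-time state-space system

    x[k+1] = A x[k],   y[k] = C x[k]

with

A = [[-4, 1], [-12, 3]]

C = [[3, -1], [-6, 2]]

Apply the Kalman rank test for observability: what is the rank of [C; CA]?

CA = [[0, 0], [0, 0]]
Observability matrix O = [C; CA] = [[3, -1], [-6, 2], [0, 0], [0, 0]]
Every row of O is a scalar multiple of row 1 = [3, -1] (multipliers 1, -2, 0, 0), so the rows span a one-dimensional space.
O ≠ 0, hence rank(O) = 1.
rank(O) = 1 < n = 2, so the pair (A, C) is not completely observable.

1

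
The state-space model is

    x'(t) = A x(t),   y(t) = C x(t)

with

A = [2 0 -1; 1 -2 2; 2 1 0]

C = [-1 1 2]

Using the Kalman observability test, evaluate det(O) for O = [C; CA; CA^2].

72

CA = [[3, 0, 3]]
CA^2 = [[12, 3, -3]]
Observability matrix O = [C; CA; CA^2] = [[-1, 1, 2], [3, 0, 3], [12, 3, -3]]
Expanding along the first row, det(O) = (-1)·(0·(-3) - 3·3) - 1·(3·(-3) - 3·12) + 2·(3·3 - 0·12) = (-1)·(-9) - 1·(-45) + 2·9 = 72
Since det(O) ≠ 0, rank(O) = 3 and the system is completely observable.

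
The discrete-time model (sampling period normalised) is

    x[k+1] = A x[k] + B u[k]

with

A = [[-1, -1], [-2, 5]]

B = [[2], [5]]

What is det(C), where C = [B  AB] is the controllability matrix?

AB = [[-7], [21]]
Controllability matrix C = [B  AB] = [[2, -7], [5, 21]]
det(C) = 2·21 - (-7)·5 = 42 - (-35) = 77
Since det(C) ≠ 0, rank(C) = 2 and the system is completely controllable.

77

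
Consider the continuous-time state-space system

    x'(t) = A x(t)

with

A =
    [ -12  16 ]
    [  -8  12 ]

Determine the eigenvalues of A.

-4, 4

det(sI - A) = s^2 - (tr A)s + det A, with tr A = (-12) + 12 = 0 and det A = (-12)·12 - 16·(-8) = -144 - (-128) = -16.
So p(s) = det(sI - A) = s^2 - 16.
Factor s^2 - 16: two numbers with sum 0 and product -16 are 4 and -4, so s^2 - 16 = (s - 4)(s + 4).
Hence p(s) = (s - 4) (s + 4), with roots -4, 4.
At least one eigenvalue has non-negative real part, so the system is not asymptotically stable.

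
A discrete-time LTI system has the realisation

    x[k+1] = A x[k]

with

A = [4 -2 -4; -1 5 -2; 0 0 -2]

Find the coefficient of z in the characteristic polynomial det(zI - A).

Expand det(zI - A) for the 3×3 matrix.
p(z) = z^3 - 7z^2 + 36.
(Check: constant term = det(-A) = (-1)^3 det A = 36; coefficient of z^2 = -tr A = -7.)
The coefficient of z is 0.

0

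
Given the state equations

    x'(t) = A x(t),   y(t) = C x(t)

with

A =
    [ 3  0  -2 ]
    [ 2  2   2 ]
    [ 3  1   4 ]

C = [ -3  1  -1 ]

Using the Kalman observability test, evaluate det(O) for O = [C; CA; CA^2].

318

CA = [[-10, 1, 4]]
CA^2 = [[-16, 6, 38]]
Observability matrix O = [C; CA; CA^2] = [[-3, 1, -1], [-10, 1, 4], [-16, 6, 38]]
Expanding along the first row, det(O) = (-3)·(1·38 - 4·6) - 1·((-10)·38 - 4·(-16)) + (-1)·((-10)·6 - 1·(-16)) = (-3)·14 - 1·(-316) + (-1)·(-44) = 318
Since det(O) ≠ 0, rank(O) = 3 and the system is completely observable.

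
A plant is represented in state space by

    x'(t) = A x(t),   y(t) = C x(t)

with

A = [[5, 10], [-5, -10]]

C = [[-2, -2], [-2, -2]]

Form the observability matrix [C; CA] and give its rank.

CA = [[0, 0], [0, 0]]
Observability matrix O = [C; CA] = [[-2, -2], [-2, -2], [0, 0], [0, 0]]
Every row of O is a scalar multiple of row 1 = [-2, -2] (multipliers 1, 1, 0, 0), so the rows span a one-dimensional space.
O ≠ 0, hence rank(O) = 1.
rank(O) = 1 < n = 2, so the pair (A, C) is not completely observable.

1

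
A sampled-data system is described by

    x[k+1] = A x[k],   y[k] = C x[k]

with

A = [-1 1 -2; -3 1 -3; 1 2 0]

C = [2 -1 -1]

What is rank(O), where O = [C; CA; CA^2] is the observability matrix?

3

CA = [[0, -1, -1]]
CA^2 = [[2, -3, 3]]
Observability matrix O = [C; CA; CA^2] = [[2, -1, -1], [0, -1, -1], [2, -3, 3]]
det(O) = 2·((-1)·3 - (-1)·(-3)) - (-1)·(0·3 - (-1)·2) + (-1)·(0·(-3) - (-1)·2) = 2·(-6) - (-1)·2 + (-1)·2 = -12 ≠ 0, so rank(O) = 3.
rank(O) = 3 = n, so the pair (A, C) is completely observable.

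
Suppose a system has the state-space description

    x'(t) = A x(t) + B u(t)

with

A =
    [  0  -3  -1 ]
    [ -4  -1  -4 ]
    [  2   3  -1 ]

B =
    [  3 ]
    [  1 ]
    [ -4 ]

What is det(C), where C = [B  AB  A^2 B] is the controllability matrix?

1971

AB = [[1], [3], [13]]
A^2B = [[-22], [-59], [-2]]
Controllability matrix C = [B  AB  A^2B] = [[3, 1, -22], [1, 3, -59], [-4, 13, -2]]
Expanding along the first row, det(C) = 3·(3·(-2) - (-59)·13) - 1·(1·(-2) - (-59)·(-4)) + (-22)·(1·13 - 3·(-4)) = 3·761 - 1·(-238) + (-22)·25 = 1971
Since det(C) ≠ 0, rank(C) = 3 and the system is completely controllable.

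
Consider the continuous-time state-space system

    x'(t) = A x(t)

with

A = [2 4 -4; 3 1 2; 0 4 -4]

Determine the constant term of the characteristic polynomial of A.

24

Expand det(sI - A) for the 3×3 matrix.
p(s) = s^3 + s^2 - 30s + 24.
(Check: constant term = det(-A) = (-1)^3 det A = 24; coefficient of s^2 = -tr A = 1.)
The constant term is 24.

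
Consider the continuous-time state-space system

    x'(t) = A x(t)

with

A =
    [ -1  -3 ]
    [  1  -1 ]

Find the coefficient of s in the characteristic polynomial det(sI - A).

For a 2×2 matrix, det(sI - A) = s^2 - (tr A)s + det A.
tr A = -2, det A = 4.
So p(s) = s^2 + 2s + 4.
The coefficient of s is 2.

2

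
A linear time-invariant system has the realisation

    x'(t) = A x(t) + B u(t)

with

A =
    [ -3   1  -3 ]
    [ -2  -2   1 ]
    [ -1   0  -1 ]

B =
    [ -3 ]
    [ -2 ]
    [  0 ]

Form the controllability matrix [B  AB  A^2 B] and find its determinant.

1

AB = [[7], [10], [3]]
A^2B = [[-20], [-31], [-10]]
Controllability matrix C = [B  AB  A^2B] = [[-3, 7, -20], [-2, 10, -31], [0, 3, -10]]
Expanding along the first row, det(C) = (-3)·(10·(-10) - (-31)·3) - 7·((-2)·(-10) - (-31)·0) + (-20)·((-2)·3 - 10·0) = (-3)·(-7) - 7·20 + (-20)·(-6) = 1
Since det(C) ≠ 0, rank(C) = 3 and the system is completely controllable.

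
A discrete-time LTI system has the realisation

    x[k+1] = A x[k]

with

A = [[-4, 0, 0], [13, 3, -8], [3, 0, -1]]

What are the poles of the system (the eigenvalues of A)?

det(zI - A) = z^3 - (tr A)z^2 + (M11 + M22 + M33)z - det A, where Mii is the 2×2 principal minor of A obtained by deleting row i and column i.
tr A = (-4) + 3 + (-1) = -2; M11 = 3·(-1) - (-8)·0 = -3 - 0 = -3; M22 = (-4)·(-1) - 0·3 = 4 - 0 = 4; M33 = (-4)·3 - 0·13 = -12 - 0 = -12; sum of minors = -11.
det A = (-4)·(3·(-1) - (-8)·0) - 0·(13·(-1) - (-8)·3) + 0·(13·0 - 3·3) = (-4)·(-3) - 0·11 + 0·(-9) = 12.
So p(z) = det(zI - A) = z^3 + 2z^2 - 11z - 12.
Rational-root test: any integer root divides -12. Testing small divisors, z = -1 works: p(-1) = -1 + 2 + 11 + (-12) = 0, so (z + 1) is a factor.
Dividing, p(z) = (z + 1)(z^2 + z - 12).
Factor z^2 + z - 12: two numbers with sum -1 and product -12 are 3 and -4, so z^2 + z - 12 = (z - 3)(z + 4).
Hence p(z) = (z - 3) (z + 1) (z + 4), with roots -4, -1, 3.

-4, -1, 3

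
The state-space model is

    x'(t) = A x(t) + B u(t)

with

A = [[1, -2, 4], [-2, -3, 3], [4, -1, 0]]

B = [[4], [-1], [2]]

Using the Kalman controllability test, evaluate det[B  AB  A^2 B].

AB = [[14], [1], [17]]
A^2B = [[80], [20], [55]]
Controllability matrix C = [B  AB  A^2B] = [[4, 14, 80], [-1, 1, 20], [2, 17, 55]]
Expanding along the first row, det(C) = 4·(1·55 - 20·17) - 14·((-1)·55 - 20·2) + 80·((-1)·17 - 1·2) = 4·(-285) - 14·(-95) + 80·(-19) = -1330
Since det(C) ≠ 0, rank(C) = 3 and the system is completely controllable.

-1330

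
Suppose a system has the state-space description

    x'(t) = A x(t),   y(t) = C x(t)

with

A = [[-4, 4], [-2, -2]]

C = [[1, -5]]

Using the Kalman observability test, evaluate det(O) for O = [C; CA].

CA = [[6, 14]]
Observability matrix O = [C; CA] = [[1, -5], [6, 14]]
det(O) = 1·14 - (-5)·6 = 14 - (-30) = 44
Since det(O) ≠ 0, rank(O) = 2 and the system is completely observable.

44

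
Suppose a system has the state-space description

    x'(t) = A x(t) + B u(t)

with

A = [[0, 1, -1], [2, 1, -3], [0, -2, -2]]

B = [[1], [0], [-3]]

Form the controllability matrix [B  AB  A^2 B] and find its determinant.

AB = [[3], [11], [6]]
A^2B = [[5], [-1], [-34]]
Controllability matrix C = [B  AB  A^2B] = [[1, 3, 5], [0, 11, -1], [-3, 6, -34]]
Expanding along the first row, det(C) = 1·(11·(-34) - (-1)·6) - 3·(0·(-34) - (-1)·(-3)) + 5·(0·6 - 11·(-3)) = 1·(-368) - 3·(-3) + 5·33 = -194
Since det(C) ≠ 0, rank(C) = 3 and the system is completely controllable.

-194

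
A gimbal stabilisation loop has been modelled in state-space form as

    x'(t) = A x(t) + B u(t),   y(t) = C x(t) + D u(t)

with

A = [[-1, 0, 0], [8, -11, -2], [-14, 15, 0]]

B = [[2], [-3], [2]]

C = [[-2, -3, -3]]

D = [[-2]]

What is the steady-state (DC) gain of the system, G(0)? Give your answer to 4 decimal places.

-2.1000

G(0) = C(-A)^{-1}B + D = -C A^{-1} B + D.
det A = -30, so A^{-1} = (1/-30)·adj(A) = [[-1, 0, 0], [-14/15, 0, 1/15], [17/15, -1/2, -11/30]]
A^{-1} B = [-2, -26/15, 91/30]^T
C A^{-1} B = 1/10
G(0) = D - C A^{-1} B = -2 - (1/10) = -21/10 ≈ -2.1000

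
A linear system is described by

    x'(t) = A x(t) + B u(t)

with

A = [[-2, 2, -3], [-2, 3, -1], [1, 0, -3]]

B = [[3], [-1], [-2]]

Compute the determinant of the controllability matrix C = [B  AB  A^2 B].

AB = [[-2], [-7], [9]]
A^2B = [[-37], [-26], [-29]]
Controllability matrix C = [B  AB  A^2B] = [[3, -2, -37], [-1, -7, -26], [-2, 9, -29]]
Expanding along the first row, det(C) = 3·((-7)·(-29) - (-26)·9) - (-2)·((-1)·(-29) - (-26)·(-2)) + (-37)·((-1)·9 - (-7)·(-2)) = 3·437 - (-2)·(-23) + (-37)·(-23) = 2116
Since det(C) ≠ 0, rank(C) = 3 and the system is completely controllable.

2116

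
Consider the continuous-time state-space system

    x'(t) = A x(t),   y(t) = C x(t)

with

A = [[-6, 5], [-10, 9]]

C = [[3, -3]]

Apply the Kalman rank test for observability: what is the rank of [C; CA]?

CA = [[12, -12]]
Observability matrix O = [C; CA] = [[3, -3], [12, -12]]
Every row of O is a scalar multiple of row 1 = [3, -3] (multipliers 1, 4), so the rows span a one-dimensional space.
O ≠ 0, hence rank(O) = 1.
rank(O) = 1 < n = 2, so the pair (A, C) is not completely observable.

1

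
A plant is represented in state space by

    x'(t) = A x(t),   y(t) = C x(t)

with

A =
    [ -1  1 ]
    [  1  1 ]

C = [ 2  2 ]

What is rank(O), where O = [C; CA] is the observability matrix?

CA = [[0, 4]]
Observability matrix O = [C; CA] = [[2, 2], [0, 4]]
det(O) = 2·4 - 2·0 = 8 - 0 = 8 ≠ 0, so rank(O) = 2.
rank(O) = 2 = n, so the pair (A, C) is completely observable.

2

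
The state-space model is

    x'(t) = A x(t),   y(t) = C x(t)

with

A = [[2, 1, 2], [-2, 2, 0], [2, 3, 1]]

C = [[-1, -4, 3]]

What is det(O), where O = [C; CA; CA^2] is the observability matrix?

1651

CA = [[12, 0, 1]]
CA^2 = [[26, 15, 25]]
Observability matrix O = [C; CA; CA^2] = [[-1, -4, 3], [12, 0, 1], [26, 15, 25]]
Expanding along the first row, det(O) = (-1)·(0·25 - 1·15) - (-4)·(12·25 - 1·26) + 3·(12·15 - 0·26) = (-1)·(-15) - (-4)·274 + 3·180 = 1651
Since det(O) ≠ 0, rank(O) = 3 and the system is completely observable.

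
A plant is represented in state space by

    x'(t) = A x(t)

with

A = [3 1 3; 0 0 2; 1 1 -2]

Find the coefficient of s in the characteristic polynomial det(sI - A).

Expand det(sI - A) for the 3×3 matrix.
p(s) = s^3 - s^2 - 11s + 4.
(Check: constant term = det(-A) = (-1)^3 det A = 4; coefficient of s^2 = -tr A = -1.)
The coefficient of s is -11.

-11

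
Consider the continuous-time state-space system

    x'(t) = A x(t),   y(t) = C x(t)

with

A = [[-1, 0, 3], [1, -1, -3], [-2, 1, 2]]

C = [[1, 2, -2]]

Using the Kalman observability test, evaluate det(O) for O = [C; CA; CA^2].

-283

CA = [[5, -4, -7]]
CA^2 = [[5, -3, 13]]
Observability matrix O = [C; CA; CA^2] = [[1, 2, -2], [5, -4, -7], [5, -3, 13]]
Expanding along the first row, det(O) = 1·((-4)·13 - (-7)·(-3)) - 2·(5·13 - (-7)·5) + (-2)·(5·(-3) - (-4)·5) = 1·(-73) - 2·100 + (-2)·5 = -283
Since det(O) ≠ 0, rank(O) = 3 and the system is completely observable.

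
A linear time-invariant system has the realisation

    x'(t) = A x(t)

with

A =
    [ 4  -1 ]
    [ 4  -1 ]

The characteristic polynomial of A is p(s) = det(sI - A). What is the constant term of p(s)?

For a 2×2 matrix, det(sI - A) = s^2 - (tr A)s + det A.
tr A = 3, det A = 0.
So p(s) = s^2 - 3s.
The constant term is 0.

0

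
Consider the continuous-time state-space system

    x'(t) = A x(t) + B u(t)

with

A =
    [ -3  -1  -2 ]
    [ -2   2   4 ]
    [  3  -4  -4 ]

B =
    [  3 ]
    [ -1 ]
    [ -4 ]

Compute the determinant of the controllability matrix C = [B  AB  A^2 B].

-226

AB = [[0], [-24], [29]]
A^2B = [[-34], [68], [-20]]
Controllability matrix C = [B  AB  A^2B] = [[3, 0, -34], [-1, -24, 68], [-4, 29, -20]]
Expanding along the first row, det(C) = 3·((-24)·(-20) - 68·29) - 0·((-1)·(-20) - 68·(-4)) + (-34)·((-1)·29 - (-24)·(-4)) = 3·(-1492) - 0·292 + (-34)·(-125) = -226
Since det(C) ≠ 0, rank(C) = 3 and the system is completely controllable.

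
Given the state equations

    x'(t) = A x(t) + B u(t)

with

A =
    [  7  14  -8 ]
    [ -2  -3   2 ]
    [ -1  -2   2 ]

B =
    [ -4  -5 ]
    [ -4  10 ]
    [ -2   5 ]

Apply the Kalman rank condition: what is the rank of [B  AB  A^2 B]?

AB = [[-68, 65], [16, -10], [8, -5]]
A^2B = [[-316, 355], [104, -110], [52, -55]]
Controllability matrix C = [B  AB  A^2B] = [[-4, -5, -68, 65, -316, 355], [-4, 10, 16, -10, 104, -110], [-2, 5, 8, -5, 52, -55]]
The rows r1, r2, r3 of C are linearly dependent: -r2 + 2·r3 = 0 (check each entry), so rank(C) ≤ 2.
The 2×2 minor from rows 1, 2, columns 1, 2 is (-4)·10 - (-5)·(-4) = -40 - 20 = -60 ≠ 0, so rank(C) = 2.
rank(C) = 2 < n = 3, so the pair (A, B) is not completely controllable.

2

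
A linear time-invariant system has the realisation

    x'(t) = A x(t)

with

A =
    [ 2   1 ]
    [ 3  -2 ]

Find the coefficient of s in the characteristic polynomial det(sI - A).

For a 2×2 matrix, det(sI - A) = s^2 - (tr A)s + det A.
tr A = 0, det A = -7.
So p(s) = s^2 - 7.
The coefficient of s is 0.

0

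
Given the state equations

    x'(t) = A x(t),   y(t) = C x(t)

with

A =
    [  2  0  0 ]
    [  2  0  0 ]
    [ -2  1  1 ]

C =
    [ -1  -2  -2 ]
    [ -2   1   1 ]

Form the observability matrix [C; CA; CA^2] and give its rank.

CA = [[-2, -2, -2], [-4, 1, 1]]
CA^2 = [[-4, -2, -2], [-8, 1, 1]]
Observability matrix O = [C; CA; CA^2] = [[-1, -2, -2], [-2, 1, 1], [-2, -2, -2], [-4, 1, 1], [-4, -2, -2], [-8, 1, 1]]
The columns c1, c2, c3 of O are linearly dependent: -c2 + c3 = 0 (check each entry), so rank(O) ≤ 2.
The 2×2 minor from rows 1, 2, columns 1, 2 is (-1)·1 - (-2)·(-2) = -1 - 4 = -5 ≠ 0, so rank(O) = 2.
rank(O) = 2 < n = 3, so the pair (A, C) is not completely observable.

2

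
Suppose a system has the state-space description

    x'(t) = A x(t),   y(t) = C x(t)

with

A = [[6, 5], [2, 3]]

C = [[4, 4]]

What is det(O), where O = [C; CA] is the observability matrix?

CA = [[32, 32]]
Observability matrix O = [C; CA] = [[4, 4], [32, 32]]
det(O) = 4·32 - 4·32 = 128 - 128 = 0
Since det(O) = 0, rank(O) < 2 and the system is not completely observable.

0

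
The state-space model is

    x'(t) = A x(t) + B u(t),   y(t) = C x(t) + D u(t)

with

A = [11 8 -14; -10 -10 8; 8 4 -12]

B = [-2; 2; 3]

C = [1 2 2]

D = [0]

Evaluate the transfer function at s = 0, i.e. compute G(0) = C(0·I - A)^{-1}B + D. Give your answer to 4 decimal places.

G(0) = C(-A)^{-1}B + D = -C A^{-1} B + D.
det A = -40, so A^{-1} = (1/-40)·adj(A) = [[-11/5, -1, 19/10], [7/5, 1/2, -13/10], [-1, -1/2, 3/4]]
A^{-1} B = [81/10, -57/10, 13/4]^T
C A^{-1} B = 16/5
G(0) = D - C A^{-1} B = 0 - (16/5) = -16/5 ≈ -3.2000

-3.2000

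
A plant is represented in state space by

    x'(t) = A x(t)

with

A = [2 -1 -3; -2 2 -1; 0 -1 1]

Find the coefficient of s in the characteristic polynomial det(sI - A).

5

Expand det(sI - A) for the 3×3 matrix.
p(s) = s^3 - 5s^2 + 5s + 6.
(Check: constant term = det(-A) = (-1)^3 det A = 6; coefficient of s^2 = -tr A = -5.)
The coefficient of s is 5.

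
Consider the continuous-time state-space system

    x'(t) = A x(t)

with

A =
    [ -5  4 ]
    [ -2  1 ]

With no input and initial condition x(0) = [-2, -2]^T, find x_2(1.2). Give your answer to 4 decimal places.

-0.6024

det(sI - A) = s^2 - (tr A)s + det A, with tr A = (-5) + 1 = -4 and det A = (-5)·1 - 4·(-2) = -5 - (-8) = 3.
So p(s) = det(sI - A) = s^2 + 4s + 3.
Factor s^2 + 4s + 3: two numbers with sum -4 and product 3 are -1 and -3, so s^2 + 4s + 3 = (s + 1)(s + 3).
Hence p(s) = (s + 1) (s + 3), with roots -3, -1.
The eigenvalues -3, -1 are distinct and real, so A is diagonalisable and x(t) = e^{At} x(0) = V diag(e^{λ_i t}) V^{-1} x(0), where the columns of V are the eigenvectors.
λ = -3: A - (-3)I = [[-2, 4], [-2, 4]]. Row 1 gives (-2)·v1 + 4·v2 = 0, so take v_1 = [-2, -1]^T.
λ = -1: A - (-1)I = [[-4, 4], [-2, 2]]. Row 1 gives (-4)·v1 + 4·v2 = 0, so take v_2 = [-1, -1]^T.
V = [v_1 v_2] = [[-2, -1], [-1, -1]] has det V = 1, so V^{-1} = adj(V)/det V = [[-1, 1], [1, -2]].
Modal coordinates z(0) = V^{-1} x(0): (-1)·(-2) + 1·(-2) = 0; 1·(-2) + (-2)·(-2) = 2; so z(0) = [0, 2]^T.
x_2(t) = Σ_i (v_i)_2 · z_i(0) · e^{λ_i t} (row 2 of V times the modal terms).
x_2(1.2) = (-1)·0·e^{-3·1.2} + (-1)·2·e^{-1·1.2} = 0·0.027324 + (-2)·0.301194 = -0.6024.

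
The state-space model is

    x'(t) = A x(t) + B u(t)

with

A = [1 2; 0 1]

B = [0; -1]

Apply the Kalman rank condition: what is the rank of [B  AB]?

2

AB = [[-2], [-1]]
Controllability matrix C = [B  AB] = [[0, -2], [-1, -1]]
det(C) = 0·(-1) - (-2)·(-1) = 0 - 2 = -2 ≠ 0, so rank(C) = 2.
rank(C) = 2 = n, so the pair (A, B) is completely controllable.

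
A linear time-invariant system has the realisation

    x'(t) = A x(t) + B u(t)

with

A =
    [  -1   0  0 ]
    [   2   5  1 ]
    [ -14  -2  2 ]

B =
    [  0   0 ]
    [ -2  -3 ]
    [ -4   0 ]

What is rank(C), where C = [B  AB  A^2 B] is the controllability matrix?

2

AB = [[0, 0], [-14, -15], [-4, 6]]
A^2B = [[0, 0], [-74, -69], [20, 42]]
Controllability matrix C = [B  AB  A^2B] = [[0, 0, 0, 0, 0, 0], [-2, -3, -14, -15, -74, -69], [-4, 0, -4, 6, 20, 42]]
Row 1 of C is identically zero, so rank(C) ≤ 2.
The 2×2 minor from rows 2, 3, columns 1, 2 is (-2)·0 - (-3)·(-4) = 0 - 12 = -12 ≠ 0, so rank(C) = 2.
rank(C) = 2 < n = 3, so the pair (A, B) is not completely controllable.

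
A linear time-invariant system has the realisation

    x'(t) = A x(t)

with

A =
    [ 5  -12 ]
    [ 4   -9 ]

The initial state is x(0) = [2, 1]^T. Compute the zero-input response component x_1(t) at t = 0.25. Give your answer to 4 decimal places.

1.5576

det(sI - A) = s^2 - (tr A)s + det A, with tr A = 5 + (-9) = -4 and det A = 5·(-9) - (-12)·4 = -45 - (-48) = 3.
So p(s) = det(sI - A) = s^2 + 4s + 3.
Factor s^2 + 4s + 3: two numbers with sum -4 and product 3 are -1 and -3, so s^2 + 4s + 3 = (s + 1)(s + 3).
Hence p(s) = (s + 1) (s + 3), with roots -3, -1.
The eigenvalues -3, -1 are distinct and real, so A is diagonalisable and x(t) = e^{At} x(0) = V diag(e^{λ_i t}) V^{-1} x(0), where the columns of V are the eigenvectors.
λ = -3: A - (-3)I = [[8, -12], [4, -6]]. Row 1 gives 8·v1 + (-12)·v2 = 0, so take v_1 = [3, 2]^T.
λ = -1: A - (-1)I = [[6, -12], [4, -8]]. Row 1 gives 6·v1 + (-12)·v2 = 0, so take v_2 = [2, 1]^T.
V = [v_1 v_2] = [[3, 2], [2, 1]] has det V = -1, so V^{-1} = adj(V)/det V = [[-1, 2], [2, -3]].
Modal coordinates z(0) = V^{-1} x(0): (-1)·2 + 2·1 = 0; 2·2 + (-3)·1 = 1; so z(0) = [0, 1]^T.
x_1(t) = Σ_i (v_i)_1 · z_i(0) · e^{λ_i t} (row 1 of V times the modal terms).
x_1(0.25) = 3·0·e^{-3·0.25} + 2·1·e^{-1·0.25} = 0·0.472367 + 2·0.778801 = 1.5576.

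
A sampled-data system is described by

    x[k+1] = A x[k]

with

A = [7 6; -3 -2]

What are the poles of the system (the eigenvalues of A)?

1, 4

det(zI - A) = z^2 - (tr A)z + det A, with tr A = 7 + (-2) = 5 and det A = 7·(-2) - 6·(-3) = -14 - (-18) = 4.
So p(z) = det(zI - A) = z^2 - 5z + 4.
Factor z^2 - 5z + 4: two numbers with sum 5 and product 4 are 4 and 1, so z^2 - 5z + 4 = (z - 4)(z - 1).
Hence p(z) = (z - 4) (z - 1), with roots 1, 4.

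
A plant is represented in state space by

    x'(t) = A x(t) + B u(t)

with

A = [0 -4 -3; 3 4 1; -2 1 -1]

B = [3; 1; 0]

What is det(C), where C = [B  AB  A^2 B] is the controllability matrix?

AB = [[-4], [13], [-5]]
A^2B = [[-37], [35], [26]]
Controllability matrix C = [B  AB  A^2B] = [[3, -4, -37], [1, 13, 35], [0, -5, 26]]
Expanding along the first row, det(C) = 3·(13·26 - 35·(-5)) - (-4)·(1·26 - 35·0) + (-37)·(1·(-5) - 13·0) = 3·513 - (-4)·26 + (-37)·(-5) = 1828
Since det(C) ≠ 0, rank(C) = 3 and the system is completely controllable.

1828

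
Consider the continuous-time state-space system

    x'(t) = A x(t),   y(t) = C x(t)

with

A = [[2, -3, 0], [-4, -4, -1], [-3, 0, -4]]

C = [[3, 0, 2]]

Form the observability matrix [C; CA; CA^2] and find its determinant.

CA = [[0, -9, -8]]
CA^2 = [[60, 36, 41]]
Observability matrix O = [C; CA; CA^2] = [[3, 0, 2], [0, -9, -8], [60, 36, 41]]
Expanding along the first row, det(O) = 3·((-9)·41 - (-8)·36) - 0·(0·41 - (-8)·60) + 2·(0·36 - (-9)·60) = 3·(-81) - 0·480 + 2·540 = 837
Since det(O) ≠ 0, rank(O) = 3 and the system is completely observable.

837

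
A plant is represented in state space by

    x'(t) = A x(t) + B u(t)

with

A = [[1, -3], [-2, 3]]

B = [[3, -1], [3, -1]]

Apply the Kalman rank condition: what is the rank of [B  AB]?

AB = [[-6, 2], [3, -1]]
Controllability matrix C = [B  AB] = [[3, -1, -6, 2], [3, -1, 3, -1]]
Take the 2×2 submatrix of C formed by columns 1, 3: [[3, -6], [3, 3]]. Its determinant is 3·3 - (-6)·3 = 9 - (-18) = 27 ≠ 0.
So rank(C) ≥ 2; since C has 2 rows, rank(C) = 2.
rank(C) = 2 = n, so the pair (A, B) is completely controllable.

2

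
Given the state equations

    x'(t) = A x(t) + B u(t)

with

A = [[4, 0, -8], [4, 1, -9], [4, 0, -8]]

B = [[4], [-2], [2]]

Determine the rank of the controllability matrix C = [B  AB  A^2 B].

2

AB = [[0], [-4], [0]]
A^2B = [[0], [-4], [0]]
Controllability matrix C = [B  AB  A^2B] = [[4, 0, 0], [-2, -4, -4], [2, 0, 0]]
The rows r1, r2, r3 of C are linearly dependent: -r1 + 2·r3 = 0 (check each entry), so rank(C) ≤ 2.
The 2×2 minor from rows 1, 2, columns 1, 2 is 4·(-4) - 0·(-2) = -16 - 0 = -16 ≠ 0, so rank(C) = 2.
rank(C) = 2 < n = 3, so the pair (A, B) is not completely controllable.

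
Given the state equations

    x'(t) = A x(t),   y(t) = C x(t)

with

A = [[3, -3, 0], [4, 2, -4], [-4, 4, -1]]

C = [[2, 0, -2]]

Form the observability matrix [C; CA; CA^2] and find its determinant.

1088

CA = [[14, -14, 2]]
CA^2 = [[-22, -62, 54]]
Observability matrix O = [C; CA; CA^2] = [[2, 0, -2], [14, -14, 2], [-22, -62, 54]]
Expanding along the first row, det(O) = 2·((-14)·54 - 2·(-62)) - 0·(14·54 - 2·(-22)) + (-2)·(14·(-62) - (-14)·(-22)) = 2·(-632) - 0·800 + (-2)·(-1176) = 1088
Since det(O) ≠ 0, rank(O) = 3 and the system is completely observable.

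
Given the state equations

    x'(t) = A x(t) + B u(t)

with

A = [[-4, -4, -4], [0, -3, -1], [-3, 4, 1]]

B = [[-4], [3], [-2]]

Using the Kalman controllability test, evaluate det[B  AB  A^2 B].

-5344

AB = [[12], [-7], [22]]
A^2B = [[-108], [-1], [-42]]
Controllability matrix C = [B  AB  A^2B] = [[-4, 12, -108], [3, -7, -1], [-2, 22, -42]]
Expanding along the first row, det(C) = (-4)·((-7)·(-42) - (-1)·22) - 12·(3·(-42) - (-1)·(-2)) + (-108)·(3·22 - (-7)·(-2)) = (-4)·316 - 12·(-128) + (-108)·52 = -5344
Since det(C) ≠ 0, rank(C) = 3 and the system is completely controllable.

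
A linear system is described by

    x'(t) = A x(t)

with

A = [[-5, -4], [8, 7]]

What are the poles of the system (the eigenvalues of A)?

det(sI - A) = s^2 - (tr A)s + det A, with tr A = (-5) + 7 = 2 and det A = (-5)·7 - (-4)·8 = -35 - (-32) = -3.
So p(s) = det(sI - A) = s^2 - 2s - 3.
Factor s^2 - 2s - 3: two numbers with sum 2 and product -3 are 3 and -1, so s^2 - 2s - 3 = (s - 3)(s + 1).
Hence p(s) = (s - 3) (s + 1), with roots -1, 3.
At least one eigenvalue has non-negative real part, so the system is not asymptotically stable.

-1, 3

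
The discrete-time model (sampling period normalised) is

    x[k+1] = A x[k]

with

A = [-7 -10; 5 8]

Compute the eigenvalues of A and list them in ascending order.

det(zI - A) = z^2 - (tr A)z + det A, with tr A = (-7) + 8 = 1 and det A = (-7)·8 - (-10)·5 = -56 - (-50) = -6.
So p(z) = det(zI - A) = z^2 - z - 6.
Factor z^2 - z - 6: two numbers with sum 1 and product -6 are 3 and -2, so z^2 - z - 6 = (z - 3)(z + 2).
Hence p(z) = (z - 3) (z + 2), with roots -2, 3.

-2, 3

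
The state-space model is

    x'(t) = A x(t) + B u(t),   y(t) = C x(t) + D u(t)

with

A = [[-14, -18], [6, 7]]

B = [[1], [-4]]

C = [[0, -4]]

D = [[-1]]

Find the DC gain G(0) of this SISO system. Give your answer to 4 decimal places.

19.0000

G(0) = C(-A)^{-1}B + D = -C A^{-1} B + D.
det A = 10, so A^{-1} = (1/10)·adj(A) = [[7/10, 9/5], [-3/5, -7/5]]
A^{-1} B = [-13/2, 5]^T
C A^{-1} B = -20
G(0) = D - C A^{-1} B = -1 - (-20) = 19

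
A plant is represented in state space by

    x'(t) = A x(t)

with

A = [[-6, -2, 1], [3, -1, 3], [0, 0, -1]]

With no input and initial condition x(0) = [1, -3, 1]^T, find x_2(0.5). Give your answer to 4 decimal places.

-0.0460

det(sI - A) = s^3 - (tr A)s^2 + (M11 + M22 + M33)s - det A, where Mii is the 2×2 principal minor of A obtained by deleting row i and column i.
tr A = (-6) + (-1) + (-1) = -8; M11 = (-1)·(-1) - 3·0 = 1 - 0 = 1; M22 = (-6)·(-1) - 1·0 = 6 - 0 = 6; M33 = (-6)·(-1) - (-2)·3 = 6 - (-6) = 12; sum of minors = 19.
det A = (-6)·((-1)·(-1) - 3·0) - (-2)·(3·(-1) - 3·0) + 1·(3·0 - (-1)·0) = (-6)·1 - (-2)·(-3) + 1·0 = -12.
So p(s) = det(sI - A) = s^3 + 8s^2 + 19s + 12.
Rational-root test: any integer root divides 12. Testing small divisors, s = -1 works: p(-1) = -1 + 8 + (-19) + 12 = 0, so (s + 1) is a factor.
Dividing, p(s) = (s + 1)(s^2 + 7s + 12).
Factor s^2 + 7s + 12: two numbers with sum -7 and product 12 are -3 and -4, so s^2 + 7s + 12 = (s + 3)(s + 4).
Hence p(s) = (s + 1) (s + 3) (s + 4), with roots -4, -3, -1.
The eigenvalues -4, -3, -1 are distinct and real, so A is diagonalisable and x(t) = e^{At} x(0) = V diag(e^{λ_i t}) V^{-1} x(0), where the columns of V are the eigenvectors.
λ = -4: A - (-4)I = [[-2, -2, 1], [3, 3, 3], [0, 0, 3]]. v must be orthogonal to every row; (row 1) × (row 2) = [-9, 9, 0], so take v_1 = [1, -1, 0]^T.
λ = -3: A - (-3)I = [[-3, -2, 1], [3, 2, 3], [0, 0, 2]]. v must be orthogonal to every row; (row 1) × (row 2) = [-8, 12, 0], so take v_2 = [-2, 3, 0]^T.
λ = -1: A - (-1)I = [[-5, -2, 1], [3, 0, 3], [0, 0, 0]]. v must be orthogonal to every row; (row 1) × (row 2) = [-6, 18, 6], so take v_3 = [-1, 3, 1]^T.
V = [v_1 v_2 v_3] = [[1, -2, -1], [-1, 3, 3], [0, 0, 1]] has det V = 1, so V^{-1} = adj(V)/det V = [[3, 2, -3], [1, 1, -2], [0, 0, 1]].
Modal coordinates z(0) = V^{-1} x(0): 3·1 + 2·(-3) + (-3)·1 = -6; 1·1 + 1·(-3) + (-2)·1 = -4; 0·1 + 0·(-3) + 1·1 = 1; so z(0) = [-6, -4, 1]^T.
x_2(t) = Σ_i (v_i)_2 · z_i(0) · e^{λ_i t} (row 2 of V times the modal terms).
x_2(0.5) = (-1)·(-6)·e^{-4·0.5} + 3·(-4)·e^{-3·0.5} + 3·1·e^{-1·0.5} = 6·0.135335 + (-12)·0.223130 + 3·0.606531 = -0.0460.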